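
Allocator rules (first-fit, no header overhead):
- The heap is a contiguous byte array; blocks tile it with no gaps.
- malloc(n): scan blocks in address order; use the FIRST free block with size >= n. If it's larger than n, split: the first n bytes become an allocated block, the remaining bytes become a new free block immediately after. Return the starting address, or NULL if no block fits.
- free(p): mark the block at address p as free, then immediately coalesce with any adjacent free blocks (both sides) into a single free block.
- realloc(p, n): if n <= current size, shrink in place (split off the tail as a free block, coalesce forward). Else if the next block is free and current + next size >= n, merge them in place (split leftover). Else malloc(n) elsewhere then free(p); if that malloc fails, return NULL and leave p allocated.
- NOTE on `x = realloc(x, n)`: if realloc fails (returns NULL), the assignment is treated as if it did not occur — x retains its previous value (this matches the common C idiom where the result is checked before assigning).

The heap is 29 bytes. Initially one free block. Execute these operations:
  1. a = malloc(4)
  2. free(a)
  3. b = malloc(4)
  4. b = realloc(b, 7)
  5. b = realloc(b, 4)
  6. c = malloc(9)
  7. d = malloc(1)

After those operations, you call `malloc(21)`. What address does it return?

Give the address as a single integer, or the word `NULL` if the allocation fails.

Answer: NULL

Derivation:
Op 1: a = malloc(4) -> a = 0; heap: [0-3 ALLOC][4-28 FREE]
Op 2: free(a) -> (freed a); heap: [0-28 FREE]
Op 3: b = malloc(4) -> b = 0; heap: [0-3 ALLOC][4-28 FREE]
Op 4: b = realloc(b, 7) -> b = 0; heap: [0-6 ALLOC][7-28 FREE]
Op 5: b = realloc(b, 4) -> b = 0; heap: [0-3 ALLOC][4-28 FREE]
Op 6: c = malloc(9) -> c = 4; heap: [0-3 ALLOC][4-12 ALLOC][13-28 FREE]
Op 7: d = malloc(1) -> d = 13; heap: [0-3 ALLOC][4-12 ALLOC][13-13 ALLOC][14-28 FREE]
malloc(21): first-fit scan over [0-3 ALLOC][4-12 ALLOC][13-13 ALLOC][14-28 FREE] -> NULL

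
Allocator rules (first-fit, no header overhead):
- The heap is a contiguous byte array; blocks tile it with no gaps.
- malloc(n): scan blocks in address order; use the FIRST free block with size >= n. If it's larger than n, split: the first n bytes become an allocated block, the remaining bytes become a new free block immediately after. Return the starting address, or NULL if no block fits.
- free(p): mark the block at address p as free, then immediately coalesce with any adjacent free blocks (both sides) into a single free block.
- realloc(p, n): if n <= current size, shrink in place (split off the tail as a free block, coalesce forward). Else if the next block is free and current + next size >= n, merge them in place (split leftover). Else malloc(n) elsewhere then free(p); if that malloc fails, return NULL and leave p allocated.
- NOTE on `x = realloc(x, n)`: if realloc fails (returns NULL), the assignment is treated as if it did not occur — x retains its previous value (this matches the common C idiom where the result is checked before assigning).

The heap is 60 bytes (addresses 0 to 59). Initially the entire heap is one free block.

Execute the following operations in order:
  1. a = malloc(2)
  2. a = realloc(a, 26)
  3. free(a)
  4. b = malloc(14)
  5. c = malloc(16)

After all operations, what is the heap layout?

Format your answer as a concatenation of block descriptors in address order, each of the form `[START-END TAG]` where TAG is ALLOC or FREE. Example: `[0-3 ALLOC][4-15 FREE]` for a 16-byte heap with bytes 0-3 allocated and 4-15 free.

Answer: [0-13 ALLOC][14-29 ALLOC][30-59 FREE]

Derivation:
Op 1: a = malloc(2) -> a = 0; heap: [0-1 ALLOC][2-59 FREE]
Op 2: a = realloc(a, 26) -> a = 0; heap: [0-25 ALLOC][26-59 FREE]
Op 3: free(a) -> (freed a); heap: [0-59 FREE]
Op 4: b = malloc(14) -> b = 0; heap: [0-13 ALLOC][14-59 FREE]
Op 5: c = malloc(16) -> c = 14; heap: [0-13 ALLOC][14-29 ALLOC][30-59 FREE]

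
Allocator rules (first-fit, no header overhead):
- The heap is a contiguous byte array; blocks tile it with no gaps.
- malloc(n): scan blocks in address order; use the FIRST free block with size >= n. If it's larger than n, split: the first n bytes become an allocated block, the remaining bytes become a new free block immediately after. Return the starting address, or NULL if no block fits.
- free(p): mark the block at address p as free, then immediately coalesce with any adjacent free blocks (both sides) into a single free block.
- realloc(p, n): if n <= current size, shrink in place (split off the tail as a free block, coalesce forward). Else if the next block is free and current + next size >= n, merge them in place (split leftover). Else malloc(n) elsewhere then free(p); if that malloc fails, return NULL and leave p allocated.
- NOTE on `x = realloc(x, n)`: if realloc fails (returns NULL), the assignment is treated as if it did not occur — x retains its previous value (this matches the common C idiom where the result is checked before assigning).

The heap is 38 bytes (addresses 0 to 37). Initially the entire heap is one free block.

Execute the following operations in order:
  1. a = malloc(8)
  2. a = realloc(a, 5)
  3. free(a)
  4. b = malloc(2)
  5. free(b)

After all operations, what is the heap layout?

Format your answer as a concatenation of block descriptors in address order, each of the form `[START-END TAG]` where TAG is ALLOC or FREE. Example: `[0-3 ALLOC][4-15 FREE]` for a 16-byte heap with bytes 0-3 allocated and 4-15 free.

Answer: [0-37 FREE]

Derivation:
Op 1: a = malloc(8) -> a = 0; heap: [0-7 ALLOC][8-37 FREE]
Op 2: a = realloc(a, 5) -> a = 0; heap: [0-4 ALLOC][5-37 FREE]
Op 3: free(a) -> (freed a); heap: [0-37 FREE]
Op 4: b = malloc(2) -> b = 0; heap: [0-1 ALLOC][2-37 FREE]
Op 5: free(b) -> (freed b); heap: [0-37 FREE]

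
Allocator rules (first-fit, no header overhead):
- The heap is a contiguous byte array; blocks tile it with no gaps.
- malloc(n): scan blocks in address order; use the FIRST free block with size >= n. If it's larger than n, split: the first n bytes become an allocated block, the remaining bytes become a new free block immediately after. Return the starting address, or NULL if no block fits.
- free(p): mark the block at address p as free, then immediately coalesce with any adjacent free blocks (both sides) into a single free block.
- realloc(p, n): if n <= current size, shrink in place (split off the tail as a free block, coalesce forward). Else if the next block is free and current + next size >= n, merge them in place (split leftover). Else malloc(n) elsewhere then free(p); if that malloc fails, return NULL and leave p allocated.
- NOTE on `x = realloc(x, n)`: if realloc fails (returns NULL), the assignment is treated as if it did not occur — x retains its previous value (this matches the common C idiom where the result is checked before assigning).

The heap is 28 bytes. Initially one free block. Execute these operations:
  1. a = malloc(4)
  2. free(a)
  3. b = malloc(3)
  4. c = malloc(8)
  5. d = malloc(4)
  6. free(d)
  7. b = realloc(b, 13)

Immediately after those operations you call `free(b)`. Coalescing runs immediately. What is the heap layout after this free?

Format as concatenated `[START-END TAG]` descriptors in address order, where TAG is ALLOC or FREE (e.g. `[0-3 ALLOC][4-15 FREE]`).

Op 1: a = malloc(4) -> a = 0; heap: [0-3 ALLOC][4-27 FREE]
Op 2: free(a) -> (freed a); heap: [0-27 FREE]
Op 3: b = malloc(3) -> b = 0; heap: [0-2 ALLOC][3-27 FREE]
Op 4: c = malloc(8) -> c = 3; heap: [0-2 ALLOC][3-10 ALLOC][11-27 FREE]
Op 5: d = malloc(4) -> d = 11; heap: [0-2 ALLOC][3-10 ALLOC][11-14 ALLOC][15-27 FREE]
Op 6: free(d) -> (freed d); heap: [0-2 ALLOC][3-10 ALLOC][11-27 FREE]
Op 7: b = realloc(b, 13) -> b = 11; heap: [0-2 FREE][3-10 ALLOC][11-23 ALLOC][24-27 FREE]
free(b): b = 11 -> block [11-23 ALLOC]; mark free, coalesce with adjacent free neighbors -> [0-2 FREE][3-10 ALLOC][11-27 FREE]

Answer: [0-2 FREE][3-10 ALLOC][11-27 FREE]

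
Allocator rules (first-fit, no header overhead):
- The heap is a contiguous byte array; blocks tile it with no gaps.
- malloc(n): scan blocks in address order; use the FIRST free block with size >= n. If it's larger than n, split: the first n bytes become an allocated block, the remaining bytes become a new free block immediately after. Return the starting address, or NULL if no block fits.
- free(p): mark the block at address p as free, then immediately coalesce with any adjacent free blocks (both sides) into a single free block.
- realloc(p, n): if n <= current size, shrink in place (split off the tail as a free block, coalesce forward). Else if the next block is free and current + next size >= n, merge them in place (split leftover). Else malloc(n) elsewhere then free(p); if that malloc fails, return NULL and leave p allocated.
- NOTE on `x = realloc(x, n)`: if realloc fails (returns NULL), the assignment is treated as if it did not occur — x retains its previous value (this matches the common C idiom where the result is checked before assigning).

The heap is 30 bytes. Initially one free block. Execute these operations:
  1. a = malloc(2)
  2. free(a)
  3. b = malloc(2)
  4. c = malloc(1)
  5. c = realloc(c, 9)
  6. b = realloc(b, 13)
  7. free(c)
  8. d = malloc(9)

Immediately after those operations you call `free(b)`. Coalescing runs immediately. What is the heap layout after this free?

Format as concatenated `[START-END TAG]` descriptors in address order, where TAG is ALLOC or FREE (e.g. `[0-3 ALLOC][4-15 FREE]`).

Op 1: a = malloc(2) -> a = 0; heap: [0-1 ALLOC][2-29 FREE]
Op 2: free(a) -> (freed a); heap: [0-29 FREE]
Op 3: b = malloc(2) -> b = 0; heap: [0-1 ALLOC][2-29 FREE]
Op 4: c = malloc(1) -> c = 2; heap: [0-1 ALLOC][2-2 ALLOC][3-29 FREE]
Op 5: c = realloc(c, 9) -> c = 2; heap: [0-1 ALLOC][2-10 ALLOC][11-29 FREE]
Op 6: b = realloc(b, 13) -> b = 11; heap: [0-1 FREE][2-10 ALLOC][11-23 ALLOC][24-29 FREE]
Op 7: free(c) -> (freed c); heap: [0-10 FREE][11-23 ALLOC][24-29 FREE]
Op 8: d = malloc(9) -> d = 0; heap: [0-8 ALLOC][9-10 FREE][11-23 ALLOC][24-29 FREE]
free(b): b = 11 -> block [11-23 ALLOC]; mark free, coalesce with adjacent free neighbors -> [0-8 ALLOC][9-29 FREE]

Answer: [0-8 ALLOC][9-29 FREE]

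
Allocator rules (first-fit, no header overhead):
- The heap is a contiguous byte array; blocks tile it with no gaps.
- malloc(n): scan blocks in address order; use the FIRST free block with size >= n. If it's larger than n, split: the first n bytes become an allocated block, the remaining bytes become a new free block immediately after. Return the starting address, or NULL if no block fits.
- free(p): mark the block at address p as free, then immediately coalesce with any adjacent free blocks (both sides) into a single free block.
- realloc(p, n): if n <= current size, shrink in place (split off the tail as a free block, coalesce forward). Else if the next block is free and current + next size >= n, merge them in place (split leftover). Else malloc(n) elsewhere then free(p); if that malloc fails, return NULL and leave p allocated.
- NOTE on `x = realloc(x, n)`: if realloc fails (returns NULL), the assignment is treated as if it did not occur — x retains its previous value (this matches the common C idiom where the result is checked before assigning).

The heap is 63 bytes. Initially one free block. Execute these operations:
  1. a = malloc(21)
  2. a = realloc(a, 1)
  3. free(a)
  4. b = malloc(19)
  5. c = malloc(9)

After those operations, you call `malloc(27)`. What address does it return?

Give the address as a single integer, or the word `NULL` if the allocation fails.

Op 1: a = malloc(21) -> a = 0; heap: [0-20 ALLOC][21-62 FREE]
Op 2: a = realloc(a, 1) -> a = 0; heap: [0-0 ALLOC][1-62 FREE]
Op 3: free(a) -> (freed a); heap: [0-62 FREE]
Op 4: b = malloc(19) -> b = 0; heap: [0-18 ALLOC][19-62 FREE]
Op 5: c = malloc(9) -> c = 19; heap: [0-18 ALLOC][19-27 ALLOC][28-62 FREE]
malloc(27): first-fit scan over [0-18 ALLOC][19-27 ALLOC][28-62 FREE] -> 28

Answer: 28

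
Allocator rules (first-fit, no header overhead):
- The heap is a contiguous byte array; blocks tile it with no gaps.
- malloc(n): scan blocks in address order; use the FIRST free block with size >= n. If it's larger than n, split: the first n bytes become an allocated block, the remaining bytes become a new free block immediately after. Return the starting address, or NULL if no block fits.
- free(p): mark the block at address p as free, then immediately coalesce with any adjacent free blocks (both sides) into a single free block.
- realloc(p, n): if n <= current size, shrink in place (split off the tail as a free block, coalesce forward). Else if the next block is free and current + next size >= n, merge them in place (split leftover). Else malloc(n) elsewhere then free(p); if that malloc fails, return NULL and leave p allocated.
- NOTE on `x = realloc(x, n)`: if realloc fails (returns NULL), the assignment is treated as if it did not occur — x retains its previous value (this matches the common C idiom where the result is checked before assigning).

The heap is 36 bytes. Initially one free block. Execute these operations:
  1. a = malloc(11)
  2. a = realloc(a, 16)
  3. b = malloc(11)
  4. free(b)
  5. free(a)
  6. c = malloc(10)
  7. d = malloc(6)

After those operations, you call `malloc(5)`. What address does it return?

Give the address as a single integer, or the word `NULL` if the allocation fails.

Op 1: a = malloc(11) -> a = 0; heap: [0-10 ALLOC][11-35 FREE]
Op 2: a = realloc(a, 16) -> a = 0; heap: [0-15 ALLOC][16-35 FREE]
Op 3: b = malloc(11) -> b = 16; heap: [0-15 ALLOC][16-26 ALLOC][27-35 FREE]
Op 4: free(b) -> (freed b); heap: [0-15 ALLOC][16-35 FREE]
Op 5: free(a) -> (freed a); heap: [0-35 FREE]
Op 6: c = malloc(10) -> c = 0; heap: [0-9 ALLOC][10-35 FREE]
Op 7: d = malloc(6) -> d = 10; heap: [0-9 ALLOC][10-15 ALLOC][16-35 FREE]
malloc(5): first-fit scan over [0-9 ALLOC][10-15 ALLOC][16-35 FREE] -> 16

Answer: 16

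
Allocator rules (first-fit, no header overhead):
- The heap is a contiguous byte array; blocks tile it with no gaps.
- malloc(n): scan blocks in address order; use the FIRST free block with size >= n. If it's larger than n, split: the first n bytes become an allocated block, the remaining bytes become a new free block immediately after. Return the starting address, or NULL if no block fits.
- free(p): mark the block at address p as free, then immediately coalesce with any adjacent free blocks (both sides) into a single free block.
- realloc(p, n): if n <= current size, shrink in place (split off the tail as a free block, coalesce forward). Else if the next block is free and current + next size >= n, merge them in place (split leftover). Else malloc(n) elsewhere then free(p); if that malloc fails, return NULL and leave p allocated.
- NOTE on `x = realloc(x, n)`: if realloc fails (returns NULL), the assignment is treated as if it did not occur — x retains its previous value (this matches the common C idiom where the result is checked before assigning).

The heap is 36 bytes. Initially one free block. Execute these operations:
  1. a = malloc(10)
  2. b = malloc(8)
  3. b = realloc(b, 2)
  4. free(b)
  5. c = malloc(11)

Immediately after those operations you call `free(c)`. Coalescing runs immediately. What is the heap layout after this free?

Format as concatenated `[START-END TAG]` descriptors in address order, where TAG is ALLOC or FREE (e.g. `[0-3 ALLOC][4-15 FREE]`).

Answer: [0-9 ALLOC][10-35 FREE]

Derivation:
Op 1: a = malloc(10) -> a = 0; heap: [0-9 ALLOC][10-35 FREE]
Op 2: b = malloc(8) -> b = 10; heap: [0-9 ALLOC][10-17 ALLOC][18-35 FREE]
Op 3: b = realloc(b, 2) -> b = 10; heap: [0-9 ALLOC][10-11 ALLOC][12-35 FREE]
Op 4: free(b) -> (freed b); heap: [0-9 ALLOC][10-35 FREE]
Op 5: c = malloc(11) -> c = 10; heap: [0-9 ALLOC][10-20 ALLOC][21-35 FREE]
free(c): c = 10 -> block [10-20 ALLOC]; mark free, coalesce with adjacent free neighbors -> [0-9 ALLOC][10-35 FREE]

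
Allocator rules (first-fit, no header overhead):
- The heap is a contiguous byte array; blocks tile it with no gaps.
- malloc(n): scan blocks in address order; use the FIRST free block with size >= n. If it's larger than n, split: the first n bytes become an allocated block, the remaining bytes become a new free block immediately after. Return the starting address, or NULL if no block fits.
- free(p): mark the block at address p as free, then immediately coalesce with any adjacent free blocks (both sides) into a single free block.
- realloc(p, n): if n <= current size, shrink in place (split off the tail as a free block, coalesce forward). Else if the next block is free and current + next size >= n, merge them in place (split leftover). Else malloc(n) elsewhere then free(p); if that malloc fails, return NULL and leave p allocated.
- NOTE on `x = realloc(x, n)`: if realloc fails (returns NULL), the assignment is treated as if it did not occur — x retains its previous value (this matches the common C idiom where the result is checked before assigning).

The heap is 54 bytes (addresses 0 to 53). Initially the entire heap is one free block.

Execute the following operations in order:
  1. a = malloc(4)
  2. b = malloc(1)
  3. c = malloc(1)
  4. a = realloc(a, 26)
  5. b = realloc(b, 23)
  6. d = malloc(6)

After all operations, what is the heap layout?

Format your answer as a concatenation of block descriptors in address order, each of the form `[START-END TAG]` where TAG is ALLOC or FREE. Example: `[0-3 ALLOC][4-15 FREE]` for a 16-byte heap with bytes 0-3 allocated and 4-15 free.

Answer: [0-3 FREE][4-4 ALLOC][5-5 ALLOC][6-31 ALLOC][32-37 ALLOC][38-53 FREE]

Derivation:
Op 1: a = malloc(4) -> a = 0; heap: [0-3 ALLOC][4-53 FREE]
Op 2: b = malloc(1) -> b = 4; heap: [0-3 ALLOC][4-4 ALLOC][5-53 FREE]
Op 3: c = malloc(1) -> c = 5; heap: [0-3 ALLOC][4-4 ALLOC][5-5 ALLOC][6-53 FREE]
Op 4: a = realloc(a, 26) -> a = 6; heap: [0-3 FREE][4-4 ALLOC][5-5 ALLOC][6-31 ALLOC][32-53 FREE]
Op 5: b = realloc(b, 23) -> NULL (b unchanged); heap: [0-3 FREE][4-4 ALLOC][5-5 ALLOC][6-31 ALLOC][32-53 FREE]
Op 6: d = malloc(6) -> d = 32; heap: [0-3 FREE][4-4 ALLOC][5-5 ALLOC][6-31 ALLOC][32-37 ALLOC][38-53 FREE]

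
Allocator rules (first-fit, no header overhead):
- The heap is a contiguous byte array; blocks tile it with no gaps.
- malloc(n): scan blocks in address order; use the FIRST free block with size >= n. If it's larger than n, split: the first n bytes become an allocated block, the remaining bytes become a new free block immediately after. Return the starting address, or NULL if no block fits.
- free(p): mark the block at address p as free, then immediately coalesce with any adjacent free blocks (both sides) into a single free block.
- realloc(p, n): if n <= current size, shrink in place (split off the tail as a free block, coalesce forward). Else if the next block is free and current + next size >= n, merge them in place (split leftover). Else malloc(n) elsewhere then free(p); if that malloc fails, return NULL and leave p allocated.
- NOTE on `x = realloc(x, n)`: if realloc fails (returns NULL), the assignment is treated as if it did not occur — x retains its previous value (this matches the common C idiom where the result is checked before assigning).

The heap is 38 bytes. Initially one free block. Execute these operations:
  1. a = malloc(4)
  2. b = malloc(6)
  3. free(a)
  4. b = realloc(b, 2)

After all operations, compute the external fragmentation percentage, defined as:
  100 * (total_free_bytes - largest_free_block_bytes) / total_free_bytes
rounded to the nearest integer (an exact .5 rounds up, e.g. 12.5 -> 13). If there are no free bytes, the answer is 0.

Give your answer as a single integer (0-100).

Answer: 11

Derivation:
Op 1: a = malloc(4) -> a = 0; heap: [0-3 ALLOC][4-37 FREE]
Op 2: b = malloc(6) -> b = 4; heap: [0-3 ALLOC][4-9 ALLOC][10-37 FREE]
Op 3: free(a) -> (freed a); heap: [0-3 FREE][4-9 ALLOC][10-37 FREE]
Op 4: b = realloc(b, 2) -> b = 4; heap: [0-3 FREE][4-5 ALLOC][6-37 FREE]
Free blocks: [4 32] total_free=36 largest=32 -> 100*(36-32)/36 = 400/36 ≈ 11.111 -> rounds to 11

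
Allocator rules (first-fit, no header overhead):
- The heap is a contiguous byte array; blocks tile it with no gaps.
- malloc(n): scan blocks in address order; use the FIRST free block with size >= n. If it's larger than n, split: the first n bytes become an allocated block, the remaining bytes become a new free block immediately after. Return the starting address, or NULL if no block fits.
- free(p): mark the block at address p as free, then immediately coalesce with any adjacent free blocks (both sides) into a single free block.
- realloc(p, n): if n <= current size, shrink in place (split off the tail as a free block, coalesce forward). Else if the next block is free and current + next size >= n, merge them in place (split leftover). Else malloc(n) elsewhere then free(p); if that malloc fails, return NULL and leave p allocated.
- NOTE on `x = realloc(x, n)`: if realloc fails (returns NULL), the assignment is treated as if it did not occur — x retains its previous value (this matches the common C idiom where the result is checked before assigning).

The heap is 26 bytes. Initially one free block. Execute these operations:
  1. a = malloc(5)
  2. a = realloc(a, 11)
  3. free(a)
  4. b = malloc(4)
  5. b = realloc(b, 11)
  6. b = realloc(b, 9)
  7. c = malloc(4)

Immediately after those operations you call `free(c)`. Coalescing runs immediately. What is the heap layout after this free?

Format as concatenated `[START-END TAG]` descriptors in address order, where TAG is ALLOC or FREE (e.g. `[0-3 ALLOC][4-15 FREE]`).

Answer: [0-8 ALLOC][9-25 FREE]

Derivation:
Op 1: a = malloc(5) -> a = 0; heap: [0-4 ALLOC][5-25 FREE]
Op 2: a = realloc(a, 11) -> a = 0; heap: [0-10 ALLOC][11-25 FREE]
Op 3: free(a) -> (freed a); heap: [0-25 FREE]
Op 4: b = malloc(4) -> b = 0; heap: [0-3 ALLOC][4-25 FREE]
Op 5: b = realloc(b, 11) -> b = 0; heap: [0-10 ALLOC][11-25 FREE]
Op 6: b = realloc(b, 9) -> b = 0; heap: [0-8 ALLOC][9-25 FREE]
Op 7: c = malloc(4) -> c = 9; heap: [0-8 ALLOC][9-12 ALLOC][13-25 FREE]
free(c): c = 9 -> block [9-12 ALLOC]; mark free, coalesce with adjacent free neighbors -> [0-8 ALLOC][9-25 FREE]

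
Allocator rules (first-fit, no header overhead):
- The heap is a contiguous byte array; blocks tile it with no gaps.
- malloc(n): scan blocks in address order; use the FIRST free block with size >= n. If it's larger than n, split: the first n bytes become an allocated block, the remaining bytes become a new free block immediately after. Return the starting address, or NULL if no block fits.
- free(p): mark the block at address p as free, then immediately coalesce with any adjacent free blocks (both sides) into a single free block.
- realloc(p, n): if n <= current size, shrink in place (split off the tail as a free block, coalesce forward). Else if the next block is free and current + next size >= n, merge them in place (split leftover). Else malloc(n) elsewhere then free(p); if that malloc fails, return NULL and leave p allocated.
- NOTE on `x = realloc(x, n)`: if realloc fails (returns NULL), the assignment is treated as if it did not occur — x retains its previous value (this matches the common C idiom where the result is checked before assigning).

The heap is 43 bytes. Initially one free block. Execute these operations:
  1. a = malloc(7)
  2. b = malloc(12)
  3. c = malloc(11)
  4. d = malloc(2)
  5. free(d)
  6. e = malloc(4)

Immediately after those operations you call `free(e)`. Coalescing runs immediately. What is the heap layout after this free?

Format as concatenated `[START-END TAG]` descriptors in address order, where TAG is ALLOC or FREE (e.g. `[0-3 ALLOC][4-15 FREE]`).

Answer: [0-6 ALLOC][7-18 ALLOC][19-29 ALLOC][30-42 FREE]

Derivation:
Op 1: a = malloc(7) -> a = 0; heap: [0-6 ALLOC][7-42 FREE]
Op 2: b = malloc(12) -> b = 7; heap: [0-6 ALLOC][7-18 ALLOC][19-42 FREE]
Op 3: c = malloc(11) -> c = 19; heap: [0-6 ALLOC][7-18 ALLOC][19-29 ALLOC][30-42 FREE]
Op 4: d = malloc(2) -> d = 30; heap: [0-6 ALLOC][7-18 ALLOC][19-29 ALLOC][30-31 ALLOC][32-42 FREE]
Op 5: free(d) -> (freed d); heap: [0-6 ALLOC][7-18 ALLOC][19-29 ALLOC][30-42 FREE]
Op 6: e = malloc(4) -> e = 30; heap: [0-6 ALLOC][7-18 ALLOC][19-29 ALLOC][30-33 ALLOC][34-42 FREE]
free(e): e = 30 -> block [30-33 ALLOC]; mark free, coalesce with adjacent free neighbors -> [0-6 ALLOC][7-18 ALLOC][19-29 ALLOC][30-42 FREE]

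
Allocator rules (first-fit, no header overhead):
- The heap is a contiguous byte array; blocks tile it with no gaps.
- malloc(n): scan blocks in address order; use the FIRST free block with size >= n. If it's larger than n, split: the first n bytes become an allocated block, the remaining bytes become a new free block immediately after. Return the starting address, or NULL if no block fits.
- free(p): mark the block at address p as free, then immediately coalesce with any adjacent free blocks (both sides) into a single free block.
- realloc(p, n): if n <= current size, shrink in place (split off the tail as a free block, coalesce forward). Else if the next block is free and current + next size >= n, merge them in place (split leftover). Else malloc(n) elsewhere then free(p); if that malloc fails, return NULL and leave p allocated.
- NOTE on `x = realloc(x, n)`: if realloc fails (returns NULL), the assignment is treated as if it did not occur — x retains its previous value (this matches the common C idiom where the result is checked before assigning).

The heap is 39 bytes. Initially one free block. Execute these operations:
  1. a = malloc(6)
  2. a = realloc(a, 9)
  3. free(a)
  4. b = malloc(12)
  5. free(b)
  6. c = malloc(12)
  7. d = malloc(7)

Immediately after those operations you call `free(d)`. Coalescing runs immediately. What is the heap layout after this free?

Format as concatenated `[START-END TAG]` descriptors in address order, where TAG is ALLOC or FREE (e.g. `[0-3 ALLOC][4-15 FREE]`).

Op 1: a = malloc(6) -> a = 0; heap: [0-5 ALLOC][6-38 FREE]
Op 2: a = realloc(a, 9) -> a = 0; heap: [0-8 ALLOC][9-38 FREE]
Op 3: free(a) -> (freed a); heap: [0-38 FREE]
Op 4: b = malloc(12) -> b = 0; heap: [0-11 ALLOC][12-38 FREE]
Op 5: free(b) -> (freed b); heap: [0-38 FREE]
Op 6: c = malloc(12) -> c = 0; heap: [0-11 ALLOC][12-38 FREE]
Op 7: d = malloc(7) -> d = 12; heap: [0-11 ALLOC][12-18 ALLOC][19-38 FREE]
free(d): d = 12 -> block [12-18 ALLOC]; mark free, coalesce with adjacent free neighbors -> [0-11 ALLOC][12-38 FREE]

Answer: [0-11 ALLOC][12-38 FREE]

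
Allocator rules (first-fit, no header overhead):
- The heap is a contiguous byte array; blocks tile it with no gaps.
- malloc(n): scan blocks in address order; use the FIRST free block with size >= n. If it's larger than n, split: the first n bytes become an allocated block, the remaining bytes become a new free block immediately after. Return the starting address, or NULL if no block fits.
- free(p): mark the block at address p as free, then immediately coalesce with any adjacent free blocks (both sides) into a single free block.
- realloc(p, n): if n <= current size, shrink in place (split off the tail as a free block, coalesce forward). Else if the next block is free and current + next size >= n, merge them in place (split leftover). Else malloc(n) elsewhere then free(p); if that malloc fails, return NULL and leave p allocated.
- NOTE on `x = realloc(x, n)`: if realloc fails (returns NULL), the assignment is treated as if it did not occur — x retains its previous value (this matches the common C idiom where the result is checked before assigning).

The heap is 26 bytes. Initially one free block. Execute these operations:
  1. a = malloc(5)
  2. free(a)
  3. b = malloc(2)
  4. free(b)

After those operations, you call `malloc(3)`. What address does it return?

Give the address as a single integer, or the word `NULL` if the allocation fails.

Op 1: a = malloc(5) -> a = 0; heap: [0-4 ALLOC][5-25 FREE]
Op 2: free(a) -> (freed a); heap: [0-25 FREE]
Op 3: b = malloc(2) -> b = 0; heap: [0-1 ALLOC][2-25 FREE]
Op 4: free(b) -> (freed b); heap: [0-25 FREE]
malloc(3): first-fit scan over [0-25 FREE] -> 0

Answer: 0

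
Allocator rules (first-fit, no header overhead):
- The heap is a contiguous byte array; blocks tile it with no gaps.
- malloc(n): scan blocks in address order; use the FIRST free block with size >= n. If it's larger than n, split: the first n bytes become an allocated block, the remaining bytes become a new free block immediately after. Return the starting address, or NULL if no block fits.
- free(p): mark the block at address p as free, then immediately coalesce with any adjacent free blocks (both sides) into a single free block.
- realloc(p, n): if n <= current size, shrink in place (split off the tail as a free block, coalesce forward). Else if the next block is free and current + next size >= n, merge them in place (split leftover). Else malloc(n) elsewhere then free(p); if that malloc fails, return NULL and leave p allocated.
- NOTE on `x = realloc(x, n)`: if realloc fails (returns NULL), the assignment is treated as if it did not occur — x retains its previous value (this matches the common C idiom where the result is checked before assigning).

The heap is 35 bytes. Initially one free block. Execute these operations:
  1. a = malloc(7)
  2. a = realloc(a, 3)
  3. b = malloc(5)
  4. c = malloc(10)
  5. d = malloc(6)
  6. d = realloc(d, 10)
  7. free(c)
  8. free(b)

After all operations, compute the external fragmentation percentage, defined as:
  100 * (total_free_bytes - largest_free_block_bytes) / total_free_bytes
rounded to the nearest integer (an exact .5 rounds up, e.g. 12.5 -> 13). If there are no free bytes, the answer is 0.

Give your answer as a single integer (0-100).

Op 1: a = malloc(7) -> a = 0; heap: [0-6 ALLOC][7-34 FREE]
Op 2: a = realloc(a, 3) -> a = 0; heap: [0-2 ALLOC][3-34 FREE]
Op 3: b = malloc(5) -> b = 3; heap: [0-2 ALLOC][3-7 ALLOC][8-34 FREE]
Op 4: c = malloc(10) -> c = 8; heap: [0-2 ALLOC][3-7 ALLOC][8-17 ALLOC][18-34 FREE]
Op 5: d = malloc(6) -> d = 18; heap: [0-2 ALLOC][3-7 ALLOC][8-17 ALLOC][18-23 ALLOC][24-34 FREE]
Op 6: d = realloc(d, 10) -> d = 18; heap: [0-2 ALLOC][3-7 ALLOC][8-17 ALLOC][18-27 ALLOC][28-34 FREE]
Op 7: free(c) -> (freed c); heap: [0-2 ALLOC][3-7 ALLOC][8-17 FREE][18-27 ALLOC][28-34 FREE]
Op 8: free(b) -> (freed b); heap: [0-2 ALLOC][3-17 FREE][18-27 ALLOC][28-34 FREE]
Free blocks: [15 7] total_free=22 largest=15 -> 100*(22-15)/22 = 700/22 ≈ 31.818 -> rounds to 32

Answer: 32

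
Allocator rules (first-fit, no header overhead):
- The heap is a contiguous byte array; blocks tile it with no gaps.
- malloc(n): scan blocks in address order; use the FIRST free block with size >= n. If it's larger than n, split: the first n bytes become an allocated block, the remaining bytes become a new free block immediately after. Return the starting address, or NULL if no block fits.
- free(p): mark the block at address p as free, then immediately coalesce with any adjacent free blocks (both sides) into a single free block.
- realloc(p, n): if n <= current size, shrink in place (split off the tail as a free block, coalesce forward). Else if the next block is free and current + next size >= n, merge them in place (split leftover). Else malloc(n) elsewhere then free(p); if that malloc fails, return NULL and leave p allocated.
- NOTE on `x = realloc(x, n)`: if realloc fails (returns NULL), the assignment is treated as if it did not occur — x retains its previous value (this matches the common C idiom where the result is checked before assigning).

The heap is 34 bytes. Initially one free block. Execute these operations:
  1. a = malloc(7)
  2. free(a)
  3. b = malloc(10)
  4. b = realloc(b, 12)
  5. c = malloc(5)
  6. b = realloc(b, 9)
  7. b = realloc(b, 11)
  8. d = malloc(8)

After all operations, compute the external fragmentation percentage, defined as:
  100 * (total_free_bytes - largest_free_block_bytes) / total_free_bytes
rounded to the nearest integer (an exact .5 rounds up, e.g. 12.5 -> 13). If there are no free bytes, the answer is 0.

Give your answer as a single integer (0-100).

Answer: 10

Derivation:
Op 1: a = malloc(7) -> a = 0; heap: [0-6 ALLOC][7-33 FREE]
Op 2: free(a) -> (freed a); heap: [0-33 FREE]
Op 3: b = malloc(10) -> b = 0; heap: [0-9 ALLOC][10-33 FREE]
Op 4: b = realloc(b, 12) -> b = 0; heap: [0-11 ALLOC][12-33 FREE]
Op 5: c = malloc(5) -> c = 12; heap: [0-11 ALLOC][12-16 ALLOC][17-33 FREE]
Op 6: b = realloc(b, 9) -> b = 0; heap: [0-8 ALLOC][9-11 FREE][12-16 ALLOC][17-33 FREE]
Op 7: b = realloc(b, 11) -> b = 0; heap: [0-10 ALLOC][11-11 FREE][12-16 ALLOC][17-33 FREE]
Op 8: d = malloc(8) -> d = 17; heap: [0-10 ALLOC][11-11 FREE][12-16 ALLOC][17-24 ALLOC][25-33 FREE]
Free blocks: [1 9] total_free=10 largest=9 -> 100*(10-9)/10 = 100/10 = 10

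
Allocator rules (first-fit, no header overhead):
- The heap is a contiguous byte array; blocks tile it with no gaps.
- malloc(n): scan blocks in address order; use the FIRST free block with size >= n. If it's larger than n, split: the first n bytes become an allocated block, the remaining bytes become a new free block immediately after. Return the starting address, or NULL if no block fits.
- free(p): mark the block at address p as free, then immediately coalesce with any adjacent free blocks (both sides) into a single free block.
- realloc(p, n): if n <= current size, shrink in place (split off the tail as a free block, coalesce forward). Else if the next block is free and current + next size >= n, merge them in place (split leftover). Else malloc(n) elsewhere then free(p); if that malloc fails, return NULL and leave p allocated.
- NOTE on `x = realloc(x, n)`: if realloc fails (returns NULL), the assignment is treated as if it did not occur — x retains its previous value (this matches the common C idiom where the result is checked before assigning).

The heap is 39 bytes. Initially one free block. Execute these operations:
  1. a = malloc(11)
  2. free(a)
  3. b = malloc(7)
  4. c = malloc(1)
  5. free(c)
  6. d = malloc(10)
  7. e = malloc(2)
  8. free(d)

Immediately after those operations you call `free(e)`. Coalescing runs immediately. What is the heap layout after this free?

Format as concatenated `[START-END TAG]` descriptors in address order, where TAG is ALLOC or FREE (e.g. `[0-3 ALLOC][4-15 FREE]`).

Op 1: a = malloc(11) -> a = 0; heap: [0-10 ALLOC][11-38 FREE]
Op 2: free(a) -> (freed a); heap: [0-38 FREE]
Op 3: b = malloc(7) -> b = 0; heap: [0-6 ALLOC][7-38 FREE]
Op 4: c = malloc(1) -> c = 7; heap: [0-6 ALLOC][7-7 ALLOC][8-38 FREE]
Op 5: free(c) -> (freed c); heap: [0-6 ALLOC][7-38 FREE]
Op 6: d = malloc(10) -> d = 7; heap: [0-6 ALLOC][7-16 ALLOC][17-38 FREE]
Op 7: e = malloc(2) -> e = 17; heap: [0-6 ALLOC][7-16 ALLOC][17-18 ALLOC][19-38 FREE]
Op 8: free(d) -> (freed d); heap: [0-6 ALLOC][7-16 FREE][17-18 ALLOC][19-38 FREE]
free(e): e = 17 -> block [17-18 ALLOC]; mark free, coalesce with adjacent free neighbors -> [0-6 ALLOC][7-38 FREE]

Answer: [0-6 ALLOC][7-38 FREE]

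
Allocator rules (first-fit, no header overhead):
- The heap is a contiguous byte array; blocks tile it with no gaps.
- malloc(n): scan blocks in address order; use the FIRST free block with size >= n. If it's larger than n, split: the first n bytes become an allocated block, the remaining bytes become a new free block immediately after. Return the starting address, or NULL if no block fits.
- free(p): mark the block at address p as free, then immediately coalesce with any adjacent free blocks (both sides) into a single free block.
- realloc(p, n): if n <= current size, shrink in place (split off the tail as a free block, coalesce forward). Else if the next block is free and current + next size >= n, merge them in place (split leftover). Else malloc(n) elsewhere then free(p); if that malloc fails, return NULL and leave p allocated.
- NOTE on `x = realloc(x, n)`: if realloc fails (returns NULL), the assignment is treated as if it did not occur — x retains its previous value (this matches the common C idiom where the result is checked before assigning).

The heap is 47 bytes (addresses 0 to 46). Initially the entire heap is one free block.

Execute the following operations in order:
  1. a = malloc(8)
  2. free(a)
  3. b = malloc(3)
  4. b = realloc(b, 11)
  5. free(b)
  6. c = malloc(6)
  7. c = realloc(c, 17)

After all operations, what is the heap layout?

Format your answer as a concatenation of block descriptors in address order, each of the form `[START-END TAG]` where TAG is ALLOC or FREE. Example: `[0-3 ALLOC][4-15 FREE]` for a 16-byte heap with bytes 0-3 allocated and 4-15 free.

Op 1: a = malloc(8) -> a = 0; heap: [0-7 ALLOC][8-46 FREE]
Op 2: free(a) -> (freed a); heap: [0-46 FREE]
Op 3: b = malloc(3) -> b = 0; heap: [0-2 ALLOC][3-46 FREE]
Op 4: b = realloc(b, 11) -> b = 0; heap: [0-10 ALLOC][11-46 FREE]
Op 5: free(b) -> (freed b); heap: [0-46 FREE]
Op 6: c = malloc(6) -> c = 0; heap: [0-5 ALLOC][6-46 FREE]
Op 7: c = realloc(c, 17) -> c = 0; heap: [0-16 ALLOC][17-46 FREE]

Answer: [0-16 ALLOC][17-46 FREE]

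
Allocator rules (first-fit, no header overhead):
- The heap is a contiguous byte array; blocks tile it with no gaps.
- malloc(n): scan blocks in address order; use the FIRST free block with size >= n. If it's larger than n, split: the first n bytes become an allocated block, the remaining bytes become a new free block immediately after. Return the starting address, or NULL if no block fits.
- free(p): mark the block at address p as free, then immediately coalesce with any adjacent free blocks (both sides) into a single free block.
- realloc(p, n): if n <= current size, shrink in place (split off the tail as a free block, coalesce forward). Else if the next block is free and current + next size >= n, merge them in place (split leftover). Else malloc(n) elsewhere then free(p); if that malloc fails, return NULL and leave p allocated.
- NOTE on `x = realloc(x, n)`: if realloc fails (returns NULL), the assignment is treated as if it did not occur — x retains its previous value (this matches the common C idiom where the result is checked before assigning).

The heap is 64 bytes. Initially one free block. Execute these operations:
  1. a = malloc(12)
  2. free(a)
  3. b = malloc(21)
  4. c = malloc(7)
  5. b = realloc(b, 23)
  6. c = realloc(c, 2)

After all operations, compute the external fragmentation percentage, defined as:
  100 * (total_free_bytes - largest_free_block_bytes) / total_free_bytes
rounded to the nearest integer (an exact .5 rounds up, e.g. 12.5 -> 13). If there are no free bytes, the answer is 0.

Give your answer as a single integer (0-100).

Answer: 46

Derivation:
Op 1: a = malloc(12) -> a = 0; heap: [0-11 ALLOC][12-63 FREE]
Op 2: free(a) -> (freed a); heap: [0-63 FREE]
Op 3: b = malloc(21) -> b = 0; heap: [0-20 ALLOC][21-63 FREE]
Op 4: c = malloc(7) -> c = 21; heap: [0-20 ALLOC][21-27 ALLOC][28-63 FREE]
Op 5: b = realloc(b, 23) -> b = 28; heap: [0-20 FREE][21-27 ALLOC][28-50 ALLOC][51-63 FREE]
Op 6: c = realloc(c, 2) -> c = 21; heap: [0-20 FREE][21-22 ALLOC][23-27 FREE][28-50 ALLOC][51-63 FREE]
Free blocks: [21 5 13] total_free=39 largest=21 -> 100*(39-21)/39 = 1800/39 ≈ 46.154 -> rounds to 46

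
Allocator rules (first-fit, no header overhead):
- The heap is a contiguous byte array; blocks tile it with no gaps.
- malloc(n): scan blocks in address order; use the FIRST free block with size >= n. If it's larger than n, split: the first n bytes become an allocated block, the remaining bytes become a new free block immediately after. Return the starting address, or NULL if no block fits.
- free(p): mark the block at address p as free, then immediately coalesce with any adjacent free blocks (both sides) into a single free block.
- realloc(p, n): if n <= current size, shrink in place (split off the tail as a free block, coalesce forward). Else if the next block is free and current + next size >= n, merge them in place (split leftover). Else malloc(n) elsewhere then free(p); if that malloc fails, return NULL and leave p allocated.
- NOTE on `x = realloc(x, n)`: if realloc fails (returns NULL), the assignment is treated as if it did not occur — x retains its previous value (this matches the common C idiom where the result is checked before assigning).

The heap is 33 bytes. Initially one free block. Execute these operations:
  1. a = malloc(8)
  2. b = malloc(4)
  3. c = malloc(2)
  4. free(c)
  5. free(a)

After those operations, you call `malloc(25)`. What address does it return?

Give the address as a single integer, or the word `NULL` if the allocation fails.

Answer: NULL

Derivation:
Op 1: a = malloc(8) -> a = 0; heap: [0-7 ALLOC][8-32 FREE]
Op 2: b = malloc(4) -> b = 8; heap: [0-7 ALLOC][8-11 ALLOC][12-32 FREE]
Op 3: c = malloc(2) -> c = 12; heap: [0-7 ALLOC][8-11 ALLOC][12-13 ALLOC][14-32 FREE]
Op 4: free(c) -> (freed c); heap: [0-7 ALLOC][8-11 ALLOC][12-32 FREE]
Op 5: free(a) -> (freed a); heap: [0-7 FREE][8-11 ALLOC][12-32 FREE]
malloc(25): first-fit scan over [0-7 FREE][8-11 ALLOC][12-32 FREE] -> NULL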